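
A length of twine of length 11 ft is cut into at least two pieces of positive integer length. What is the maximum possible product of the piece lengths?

Define prod[k] = max over 1≤i<k of i · max(k−i, prod[k−i]); the inner max lets the remainder stay uncut if that's better.
prod[2] = 1×max(1,0) = 1×1 = 1
prod[3] = max(1×2, 2×1) = 2
prod[4] = max(1×3, 2×2, 3×1) = 4
prod[5] = max(1×4, 2×3, 3×2, 4×1) = 6
prod[6] = max(1×6, 2×4, 3×3, 4×2, 5×1) = 9
prod[7] = max(1×9, 2×6, 3×4, 4×3, 5×2, 6×1) = 12
prod[8] = max(1×12, 2×9, 3×6, …, 6×2, 7×1) = 18
prod[9] = max(1×18, 2×12, 3×9, …, 7×2, 8×1) = 27
prod[10] = max(1×27, 2×18, 3×12, …, 8×2, 9×1) = 36
prod[11] = max(1×36, 2×27, 3×18, …, 9×2, 10×1) = 54
One optimal split: 3 + 3 + 3 + 2; product 3×3×3×2 = 54.

54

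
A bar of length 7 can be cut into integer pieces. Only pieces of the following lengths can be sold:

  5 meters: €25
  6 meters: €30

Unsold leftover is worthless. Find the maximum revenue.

Build f[k] bottom-up: f[k] = max over allowed piece i of (p[i] + f[k−i]).
f[1] = 0
f[2] = 0
f[3] = 0
f[4] = 0
f[5] = 25
f[6] = 30
f[7] = 30
One optimal cutting: pieces 6 with 1 meter of scrap → €30.

30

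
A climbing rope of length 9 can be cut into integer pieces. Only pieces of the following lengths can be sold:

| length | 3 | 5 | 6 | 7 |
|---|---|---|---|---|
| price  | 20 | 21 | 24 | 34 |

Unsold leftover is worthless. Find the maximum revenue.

60

Let f[k] be the best obtainable value from length k. For each k, try every first piece i and keep the best of price[i] + f[k−i].
f[1] = 0
f[2] = 0
f[3] = 20
f[4] = 20
f[5] = max(20+0, 21+0) = 21
f[6] = max(20+20, 21+0, 24+0) = 40
f[7] = max(20+20, 21+0, 24+0, 34+0) = 40
f[8] = max(20+21, 21+20, 24+0, 34+0) = 41
f[9] = max(20+40, 21+20, 24+20, 34+0) = 60
One optimal cutting: 3 + 3 + 3 → €60.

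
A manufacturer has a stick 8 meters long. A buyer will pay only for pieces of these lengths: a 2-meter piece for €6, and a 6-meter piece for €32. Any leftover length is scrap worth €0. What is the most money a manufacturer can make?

Let f[k] be the best obtainable value from length k. For each k, try every first piece i and keep the best of price[i] + f[k−i].
f[1] = 0
f[2] = 6
f[3] = 6
f[4] = 12  (first piece 2, then f[2]=6)
f[5] = 12
f[6] = max(6+12, 32+0) = 32
f[7] = max(6+12, 32+0) = 32
f[8] = max(6+32, 32+6) = 38
One optimal cutting: 6 + 2 → €38.

38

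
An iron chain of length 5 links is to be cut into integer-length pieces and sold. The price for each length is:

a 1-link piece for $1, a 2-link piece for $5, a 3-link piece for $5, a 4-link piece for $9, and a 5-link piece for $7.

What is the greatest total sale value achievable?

11

Let r[k] be the best obtainable value from length k. For each k, try every first piece i and keep the best of price[i] + r[k−i].
r[1] = 1
r[2] = max(1+1, 5+0) = 5
r[3] = max(1+5, 5+1, 5+0) = 6
r[4] = max(1+6, 5+5, 5+1, 9+0) = 10
r[5] = max(1+10, 5+6, 5+5, 9+1, 7+0) = 11
One optimal cutting: 2 + 2 + 1 → $5 + $5 + $1 = $11.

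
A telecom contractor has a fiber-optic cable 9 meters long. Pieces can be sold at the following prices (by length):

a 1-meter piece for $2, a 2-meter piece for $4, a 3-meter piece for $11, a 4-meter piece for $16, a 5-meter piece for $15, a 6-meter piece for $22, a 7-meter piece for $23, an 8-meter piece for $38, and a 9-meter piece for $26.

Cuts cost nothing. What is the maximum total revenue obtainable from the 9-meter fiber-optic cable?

Consider every possible first cut. R[k] is the best of p[i]+R[k−i] over all sellable i≤k.
R[1] = 2
R[2] = max(2+2, 4+0) = 4
R[3] = max(2+4, 4+2, 11+0) = 11
R[4] = max(2+11, 4+4, 11+2, 16+0) = 16
R[5] = max(2+16, 4+11, 11+4, 16+2, 15+0) = 18
R[6] = max(2+18, 4+16, 11+11, 16+4, 15+2, 22+0) = 22
R[7] = max(2+22, 4+18, 11+16, …, 22+2, 23+0) = 27
R[8] = max(2+27, 4+22, 11+18, …, 23+2, 38+0) = 38
R[9] = max(2+38, 4+27, 11+22, …, 38+2, 26+0) = 40
One optimal cutting: 8 + 1 → $38 + $2 = $40.

40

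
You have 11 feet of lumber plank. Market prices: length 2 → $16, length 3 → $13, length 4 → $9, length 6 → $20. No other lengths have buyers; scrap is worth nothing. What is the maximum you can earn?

Let r[k] be the best obtainable value from length k. For each k, try every first piece i and keep the best of price[i] + r[k−i].
r[1] = 0
r[2] = 16
r[3] = 16
r[4] = 32  (first piece 2, then r[2]=16)
r[5] = 32
r[6] = 48  (first piece 2, then r[4]=32)
r[7] = 48
r[8] = 64  (first piece 2, then r[6]=48)
r[9] = 64
r[10] = 80  (first piece 2, then r[8]=64)
r[11] = 80
One optimal cutting: pieces 2 + 2 + 2 + 2 + 2 with 1 foot of scrap → $80.

80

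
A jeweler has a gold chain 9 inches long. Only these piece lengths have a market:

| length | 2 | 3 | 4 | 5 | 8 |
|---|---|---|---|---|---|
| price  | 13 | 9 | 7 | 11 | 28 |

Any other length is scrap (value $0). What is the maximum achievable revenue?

Consider every possible first cut. f[k] is the best of p[i]+f[k−i] over all sellable i≤k.
f[1] = 0
f[2] = 13
f[3] = max(13+0, 9+0) = 13
f[4] = max(13+13, 9+0, 7+0) = 26
f[5] = max(13+13, 9+13, 7+0, 11+0) = 26
f[6] = max(13+26, 9+13, 7+13, 11+0) = 39
f[7] = max(13+26, 9+26, 7+13, 11+13) = 39
f[8] = max(13+39, 9+26, 7+26, 11+13, 28+0) = 52
f[9] = max(13+39, 9+39, 7+26, 11+26, 28+0) = 52
One optimal cutting: pieces 2 + 2 + 2 + 2 with 1 inch of scrap → $52.

52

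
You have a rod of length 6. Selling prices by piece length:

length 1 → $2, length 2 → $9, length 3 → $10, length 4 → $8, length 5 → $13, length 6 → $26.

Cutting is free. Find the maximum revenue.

27

Let best[k] be the best obtainable value from length k. For each k, try every first piece i and keep the best of price[i] + best[k−i].
best[1] = 2
best[2] = max(2+2, 9+0) = 9
best[3] = max(2+9, 9+2, 10+0) = 11
best[4] = max(2+11, 9+9, 10+2, 8+0) = 18
best[5] = max(2+18, 9+11, 10+9, 8+2, 13+0) = 20
best[6] = max(2+20, 9+18, 10+11, 8+9, 13+2, 26+0) = 27
One optimal cutting: 2 + 2 + 2 → $9 + $9 + $9 = $27.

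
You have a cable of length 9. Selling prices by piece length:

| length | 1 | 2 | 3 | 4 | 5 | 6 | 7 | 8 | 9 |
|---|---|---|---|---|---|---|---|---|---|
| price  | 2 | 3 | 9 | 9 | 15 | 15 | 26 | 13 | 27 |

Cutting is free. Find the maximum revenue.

Build R[k] bottom-up: R[k] = max over allowed piece i of (p[i] + R[k−i]).
R[1] = 2
R[2] = max(2+2, 3+0) = 4
R[3] = max(2+4, 3+2, 9+0) = 9
R[4] = max(2+9, 3+4, 9+2, 9+0) = 11
R[5] = max(2+11, 3+9, 9+4, 9+2, 15+0) = 15
R[6] = max(2+15, 3+11, 9+9, 9+4, 15+2, 15+0) = 18
R[7] = max(2+18, 3+15, 9+11, …, 15+2, 26+0) = 26
R[8] = max(2+26, 3+18, 9+15, …, 26+2, 13+0) = 28
R[9] = max(2+28, 3+26, 9+18, …, 13+2, 27+0) = 30
One optimal cutting: 7 + 1 + 1 → 26 + 2 + 2 = 30.

30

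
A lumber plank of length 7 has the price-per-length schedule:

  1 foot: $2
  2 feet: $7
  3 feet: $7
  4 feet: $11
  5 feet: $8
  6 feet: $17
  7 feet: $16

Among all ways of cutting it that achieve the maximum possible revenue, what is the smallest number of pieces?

4

Let r[k] be the best obtainable value from length k. For each k, try every first piece i and keep the best of price[i] + r[k−i].
r[1] = 2
r[2] = max(2+2, 7+0) = 7
r[3] = max(2+7, 7+2, 7+0) = 9
r[4] = max(2+9, 7+7, 7+2, 11+0) = 14
r[5] = max(2+14, 7+9, 7+7, 11+2, 8+0) = 16
r[6] = max(2+16, 7+14, 7+9, 11+7, 8+2, 17+0) = 21
r[7] = max(2+21, 7+16, 7+14, …, 17+2, 16+0) = 23
Maximum revenue is $23.
Now minimize piece count subject to staying optimal: for each k, pieces[k] = 1 + min over i with p[i]+r[k−i]=r[k] of pieces[k−i].
pieces[4] = 2
pieces[5] = 3
pieces[6] = 3
pieces[7] = 4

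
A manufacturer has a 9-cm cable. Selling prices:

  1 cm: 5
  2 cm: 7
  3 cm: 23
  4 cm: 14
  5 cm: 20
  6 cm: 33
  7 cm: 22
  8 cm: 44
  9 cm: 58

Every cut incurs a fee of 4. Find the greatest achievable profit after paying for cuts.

Let net[k] be the best obtainable value from length k. For each k, try every first piece i and keep the best of price[i] + net[k−i] minus the 4 cut fee when i<k.
net[1] = 5
net[2] = 7
net[3] = 23
net[4] = 24  (first piece 1, then net[3]=23)
net[5] = 26  (first piece 2, then net[3]=23)
net[6] = 42  (first piece 3, then net[3]=23)
net[7] = 43  (first piece 1, then net[6]=42)
net[8] = 45  (first piece 2, then net[6]=42)
net[9] = 61  (first piece 3, then net[6]=42)
One optimal plan: pieces 3 + 3 + 3 (2 cuts) → 69 − 8 = 61.

61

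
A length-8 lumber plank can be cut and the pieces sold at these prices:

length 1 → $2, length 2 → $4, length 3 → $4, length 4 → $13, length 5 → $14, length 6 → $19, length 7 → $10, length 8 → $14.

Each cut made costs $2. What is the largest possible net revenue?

24

Let net[k] be the best obtainable value from length k. For each k, try every first piece i and keep the best of price[i] + net[k−i] minus the 2 cut fee when i<k.
net[1] = 2
net[2] = max(2+2-2, 4+0) = 4
net[3] = max(2+4-2, 4+2-2, 4+0) = 4
net[4] = max(2+4-2, 4+4-2, 4+2-2, 13+0) = 13
net[5] = max(2+13-2, 4+4-2, 4+4-2, 13+2-2, 14+0) = 14
net[6] = max(2+14-2, 4+13-2, 4+4-2, 13+4-2, 14+2-2, 19+0) = 19
net[7] = max(2+19-2, 4+14-2, 4+13-2, …, 19+2-2, 10+0) = 19
net[8] = max(2+19-2, 4+19-2, 4+14-2, …, 10+2-2, 14+0) = 24
One optimal plan: pieces 4 + 4 (1 cut) → $26 − $2 = $24.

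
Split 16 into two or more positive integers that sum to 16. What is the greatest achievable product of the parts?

Fill prod[k] for k=2..16: at each k try every first piece i and multiply by the better of (k−i) uncut or prod[k−i].
prod[2] = 1×max(1,0) = 1×1 = 1
prod[3] = max(1×2, 2×1) = 2
prod[4] = max(1×3, 2×2, 3×1) = 4
prod[5] = max(1×4, 2×3, 3×2, 4×1) = 6
prod[6] = max(1×6, 2×4, 3×3, 4×2, 5×1) = 9
prod[7] = max(1×9, 2×6, 3×4, 4×3, 5×2, 6×1) = 12
prod[8] = max(1×12, 2×9, 3×6, …, 6×2, 7×1) = 18
prod[9] = max(1×18, 2×12, 3×9, …, 7×2, 8×1) = 27
prod[10] = max(1×27, 2×18, 3×12, …, 8×2, 9×1) = 36
prod[11] = max(1×36, 2×27, 3×18, …, 9×2, 10×1) = 54
prod[12] = max(1×54, 2×36, 3×27, …, 10×2, 11×1) = 81
prod[13] = max(1×81, 2×54, 3×36, …, 11×2, 12×1) = 108
prod[14] = max(1×108, 2×81, 3×54, …, 12×2, 13×1) = 162
prod[15] = max(1×162, 2×108, 3×81, …, 13×2, 14×1) = 243
prod[16] = max(1×243, 2×162, 3×108, …, 14×2, 15×1) = 324
One optimal split: 3 + 3 + 3 + 3 + 2 + 2; product 3×3×3×3×2×2 = 324.

324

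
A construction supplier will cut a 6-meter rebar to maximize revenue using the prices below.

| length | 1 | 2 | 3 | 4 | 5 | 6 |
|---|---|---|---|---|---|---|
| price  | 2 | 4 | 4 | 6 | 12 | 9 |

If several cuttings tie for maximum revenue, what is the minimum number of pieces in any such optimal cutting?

Build r[k] bottom-up: r[k] = max over allowed piece i of (p[i] + r[k−i]).
r[1] = 2
r[2] = 4  (first piece 1, then r[1]=2)
r[3] = 6  (first piece 1, then r[2]=4)
r[4] = 8  (first piece 1, then r[3]=6)
r[5] = 12
r[6] = 14  (first piece 1, then r[5]=12)
Maximum revenue is ₹14.
Now minimize piece count subject to staying optimal: for each k, pieces[k] = 1 + min over i with p[i]+r[k−i]=r[k] of pieces[k−i].
pieces[3] = 2
pieces[4] = 2
pieces[5] = 1
pieces[6] = 2

2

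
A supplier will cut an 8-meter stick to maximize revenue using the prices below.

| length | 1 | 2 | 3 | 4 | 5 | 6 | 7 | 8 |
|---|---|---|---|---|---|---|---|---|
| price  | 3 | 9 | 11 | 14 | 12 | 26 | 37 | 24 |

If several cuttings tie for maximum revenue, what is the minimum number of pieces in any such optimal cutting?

2

Let r[k] be the best obtainable value from length k. For each k, try every first piece i and keep the best of price[i] + r[k−i].
r[1] = 3
r[2] = 9
r[3] = 12  (first piece 1, then r[2]=9)
r[4] = 18  (first piece 2, then r[2]=9)
r[5] = 21  (first piece 1, then r[4]=18)
r[6] = 27  (first piece 2, then r[4]=18)
r[7] = 37
r[8] = 40  (first piece 1, then r[7]=37)
Maximum revenue is €40.
Now minimize piece count subject to staying optimal: for each k, pieces[k] = 1 + min over i with p[i]+r[k−i]=r[k] of pieces[k−i].
pieces[5] = 3
pieces[6] = 3
pieces[7] = 1
pieces[8] = 2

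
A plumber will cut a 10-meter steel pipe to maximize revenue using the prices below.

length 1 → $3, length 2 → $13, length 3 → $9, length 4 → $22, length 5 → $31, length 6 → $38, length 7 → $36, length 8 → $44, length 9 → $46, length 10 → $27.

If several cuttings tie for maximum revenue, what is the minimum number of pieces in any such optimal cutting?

5

Consider every possible first cut. r[k] is the best of p[i]+r[k−i] over all sellable i≤k.
r[1] = 3
r[2] = 13
r[3] = 16  (first piece 1, then r[2]=13)
r[4] = 26  (first piece 2, then r[2]=13)
r[5] = 31
r[6] = 39  (first piece 2, then r[4]=26)
r[7] = 44  (first piece 2, then r[5]=31)
r[8] = 52  (first piece 2, then r[6]=39)
r[9] = 57  (first piece 2, then r[7]=44)
r[10] = 65  (first piece 2, then r[8]=52)
Maximum revenue is $65.
Now minimize piece count subject to staying optimal: for each k, pieces[k] = 1 + min over i with p[i]+r[k−i]=r[k] of pieces[k−i].
pieces[7] = 2
pieces[8] = 4
pieces[9] = 3
pieces[10] = 5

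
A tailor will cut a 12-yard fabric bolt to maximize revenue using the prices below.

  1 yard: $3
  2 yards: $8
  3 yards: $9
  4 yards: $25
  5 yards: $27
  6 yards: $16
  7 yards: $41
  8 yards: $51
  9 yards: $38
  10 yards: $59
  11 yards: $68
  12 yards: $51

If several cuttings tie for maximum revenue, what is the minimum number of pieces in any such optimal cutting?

Let r[k] be the best obtainable value from length k. For each k, try every first piece i and keep the best of price[i] + r[k−i].
r[1] = 3
r[2] = max(3+3, 8+0) = 8
r[3] = max(3+8, 8+3, 9+0) = 11
r[4] = max(3+11, 8+8, 9+3, 25+0) = 25
r[5] = max(3+25, 8+11, 9+8, 25+3, 27+0) = 28
r[6] = max(3+28, 8+25, 9+11, 25+8, 27+3, 16+0) = 33
r[7] = max(3+33, 8+28, 9+25, …, 16+3, 41+0) = 41
r[8] = max(3+41, 8+33, 9+28, …, 41+3, 51+0) = 51
r[9] = max(3+51, 8+41, 9+33, …, 51+3, 38+0) = 54
r[10] = max(3+54, 8+51, 9+41, …, 38+3, 59+0) = 59
r[11] = max(3+59, 8+54, 9+51, …, 59+3, 68+0) = 68
r[12] = max(3+68, 8+59, 9+54, …, 68+3, 51+0) = 76
Maximum revenue is $76.
Now minimize piece count subject to staying optimal: for each k, pieces[k] = 1 + min over i with p[i]+r[k−i]=r[k] of pieces[k−i].
pieces[9] = 2
pieces[10] = 1
pieces[11] = 1
pieces[12] = 2

2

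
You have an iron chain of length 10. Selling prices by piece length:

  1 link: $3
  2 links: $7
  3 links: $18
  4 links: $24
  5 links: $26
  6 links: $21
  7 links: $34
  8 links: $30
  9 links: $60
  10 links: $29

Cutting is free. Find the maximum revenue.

Build r[k] bottom-up: r[k] = max over allowed piece i of (p[i] + r[k−i]).
r[1] = 3
r[2] = max(3+3, 7+0) = 7
r[3] = max(3+7, 7+3, 18+0) = 18
r[4] = max(3+18, 7+7, 18+3, 24+0) = 24
r[5] = max(3+24, 7+18, 18+7, 24+3, 26+0) = 27
r[6] = max(3+27, 7+24, 18+18, 24+7, 26+3, 21+0) = 36
r[7] = max(3+36, 7+27, 18+24, …, 21+3, 34+0) = 42
r[8] = max(3+42, 7+36, 18+27, …, 34+3, 30+0) = 48
r[9] = max(3+48, 7+42, 18+36, …, 30+3, 60+0) = 60
r[10] = max(3+60, 7+48, 18+42, …, 60+3, 29+0) = 63
One optimal cutting: 9 + 1 → $60 + $3 = $63.

63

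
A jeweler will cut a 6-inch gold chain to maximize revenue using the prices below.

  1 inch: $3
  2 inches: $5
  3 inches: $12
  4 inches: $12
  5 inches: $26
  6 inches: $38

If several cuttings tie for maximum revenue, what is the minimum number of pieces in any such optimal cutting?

1

Consider every possible first cut. r[k] is the best of p[i]+r[k−i] over all sellable i≤k.
r[1] = 3
r[2] = max(3+3, 5+0) = 6
r[3] = max(3+6, 5+3, 12+0) = 12
r[4] = max(3+12, 5+6, 12+3, 12+0) = 15
r[5] = max(3+15, 5+12, 12+6, 12+3, 26+0) = 26
r[6] = max(3+26, 5+15, 12+12, 12+6, 26+3, 38+0) = 38
Maximum revenue is $38.
Now minimize piece count subject to staying optimal: for each k, pieces[k] = 1 + min over i with p[i]+r[k−i]=r[k] of pieces[k−i].
pieces[3] = 1
pieces[4] = 2
pieces[5] = 1
pieces[6] = 1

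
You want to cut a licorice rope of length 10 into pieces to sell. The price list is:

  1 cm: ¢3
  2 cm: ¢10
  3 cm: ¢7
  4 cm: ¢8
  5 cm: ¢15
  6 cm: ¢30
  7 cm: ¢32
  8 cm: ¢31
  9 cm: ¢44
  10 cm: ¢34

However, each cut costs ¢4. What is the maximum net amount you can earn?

43

Let net[k] be the best obtainable value from length k. For each k, try every first piece i and keep the best of price[i] + net[k−i] minus the 4 cut fee when i<k.
net[1] = 3
net[2] = max(3+3-4, 10+0) = 10
net[3] = max(3+10-4, 10+3-4, 7+0) = 9
net[4] = max(3+9-4, 10+10-4, 7+3-4, 8+0) = 16
net[5] = max(3+16-4, 10+9-4, 7+10-4, 8+3-4, 15+0) = 15
net[6] = max(3+15-4, 10+16-4, 7+9-4, 8+10-4, 15+3-4, 30+0) = 30
net[7] = max(3+30-4, 10+15-4, 7+16-4, …, 30+3-4, 32+0) = 32
net[8] = max(3+32-4, 10+30-4, 7+15-4, …, 32+3-4, 31+0) = 36
net[9] = max(3+36-4, 10+32-4, 7+30-4, …, 31+3-4, 44+0) = 44
net[10] = max(3+44-4, 10+36-4, 7+32-4, …, 44+3-4, 34+0) = 43
One optimal plan: pieces 9 + 1 (1 cut) → ¢47 − ¢4 = ¢43.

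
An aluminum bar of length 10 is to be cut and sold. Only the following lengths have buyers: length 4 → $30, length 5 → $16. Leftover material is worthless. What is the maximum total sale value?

60

Build r[k] bottom-up: r[k] = max over allowed piece i of (p[i] + r[k−i]).
r[1] = 0
r[2] = 0
r[3] = 0
r[4] = 30
r[5] = 30
r[6] = 30
r[7] = 30
r[8] = 60  (first piece 4, then r[4]=30)
r[9] = 60
r[10] = 60
One optimal cutting: pieces 4 + 4 with 2 cm of scrap → $60.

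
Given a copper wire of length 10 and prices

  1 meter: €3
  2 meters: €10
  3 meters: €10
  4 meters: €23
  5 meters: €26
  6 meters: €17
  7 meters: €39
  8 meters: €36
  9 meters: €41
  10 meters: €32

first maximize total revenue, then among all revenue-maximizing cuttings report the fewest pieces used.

3

Build r[k] bottom-up: r[k] = max over allowed piece i of (p[i] + r[k−i]).
r[1] = 3
r[2] = max(3+3, 10+0) = 10
r[3] = max(3+10, 10+3, 10+0) = 13
r[4] = max(3+13, 10+10, 10+3, 23+0) = 23
r[5] = max(3+23, 10+13, 10+10, 23+3, 26+0) = 26
r[6] = max(3+26, 10+23, 10+13, 23+10, 26+3, 17+0) = 33
r[7] = max(3+33, 10+26, 10+23, …, 17+3, 39+0) = 39
r[8] = max(3+39, 10+33, 10+26, …, 39+3, 36+0) = 46
r[9] = max(3+46, 10+39, 10+33, …, 36+3, 41+0) = 49
r[10] = max(3+49, 10+46, 10+39, …, 41+3, 32+0) = 56
Maximum revenue is €56.
Now minimize piece count subject to staying optimal: for each k, pieces[k] = 1 + min over i with p[i]+r[k−i]=r[k] of pieces[k−i].
pieces[7] = 1
pieces[8] = 2
pieces[9] = 2
pieces[10] = 3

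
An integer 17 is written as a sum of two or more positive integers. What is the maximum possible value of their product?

486

Fill g[k] for k=2..17: at each k try every first piece i and multiply by the better of (k−i) uncut or g[k−i].
g[2] = 1×max(1,0) = 1×1 = 1
g[3] = 1×max(2,1) = 1×2 = 2
g[4] = 2×max(2,1) = 2×2 = 4
g[5] = 2×max(3,2) = 2×3 = 6
g[6] = 3×max(3,2) = 3×3 = 9
g[7] = 2×max(5,6) = 2×6 = 12
g[8] = 2×max(6,9) = 2×9 = 18
g[9] = 3×max(6,9) = 3×9 = 27
g[10] = 2×max(8,18) = 2×18 = 36
g[11] = 2×max(9,27) = 2×27 = 54
g[12] = 3×max(9,27) = 3×27 = 81
g[13] = 2×max(11,54) = 2×54 = 108
g[14] = 2×max(12,81) = 2×81 = 162
g[15] = 3×max(12,81) = 3×81 = 243
g[16] = 2×max(14,162) = 2×162 = 324
g[17] = 2×max(15,243) = 2×243 = 486
One optimal split: 3 + 3 + 3 + 3 + 3 + 2; product 3×3×3×3×3×2 = 486.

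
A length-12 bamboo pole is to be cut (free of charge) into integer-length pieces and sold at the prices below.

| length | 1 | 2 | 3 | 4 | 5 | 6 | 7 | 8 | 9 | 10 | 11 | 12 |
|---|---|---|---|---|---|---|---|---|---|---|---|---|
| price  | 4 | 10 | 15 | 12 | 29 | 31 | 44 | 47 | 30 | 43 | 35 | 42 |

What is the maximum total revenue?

Let best[k] be the best obtainable value from length k. For each k, try every first piece i and keep the best of price[i] + best[k−i].
best[1] = 4
best[2] = 10
best[3] = 15
best[4] = 20  (first piece 2, then best[2]=10)
best[5] = 29
best[6] = 33  (first piece 1, then best[5]=29)
best[7] = 44
best[8] = 48  (first piece 1, then best[7]=44)
best[9] = 54  (first piece 2, then best[7]=44)
best[10] = 59  (first piece 3, then best[7]=44)
best[11] = 64  (first piece 2, then best[9]=54)
best[12] = 73  (first piece 5, then best[7]=44)
One optimal cutting: 7 + 5 → $44 + $29 = $73.

73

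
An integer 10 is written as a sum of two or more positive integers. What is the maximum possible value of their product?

Define prod[k] = max over 1≤i<k of i · max(k−i, prod[k−i]); the inner max lets the remainder stay uncut if that's better.
prod[2] = 1·max(1,0) = 1·1 = 1
prod[3] = 1·max(2,1) = 1·2 = 2
prod[4] = 2·max(2,1) = 2·2 = 4
prod[5] = 2·max(3,2) = 2·3 = 6
prod[6] = 3·max(3,2) = 3·3 = 9
prod[7] = 2·max(5,6) = 2·6 = 12
prod[8] = 2·max(6,9) = 2·9 = 18
prod[9] = 3·max(6,9) = 3·9 = 27
prod[10] = 2·max(8,18) = 2·18 = 36
One optimal split: 3 + 3 + 2 + 2; product 3·3·2·2 = 36.

36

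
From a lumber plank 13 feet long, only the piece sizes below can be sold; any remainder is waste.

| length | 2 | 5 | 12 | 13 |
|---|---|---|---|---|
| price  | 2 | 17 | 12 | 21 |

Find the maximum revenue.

Build f[k] bottom-up: f[k] = max over allowed piece i of (p[i] + f[k−i]).
f[1] = 0
f[2] = 2
f[3] = 2
f[4] = 4  (first piece 2, then f[2]=2)
f[5] = 17
f[6] = 17
f[7] = 19  (first piece 2, then f[5]=17)
f[8] = 19
f[9] = 21  (first piece 2, then f[7]=19)
f[10] = 34  (first piece 5, then f[5]=17)
f[11] = 34
f[12] = 36  (first piece 2, then f[10]=34)
f[13] = 36
One optimal cutting: pieces 5 + 5 + 2 with 1 foot of scrap → $36.

36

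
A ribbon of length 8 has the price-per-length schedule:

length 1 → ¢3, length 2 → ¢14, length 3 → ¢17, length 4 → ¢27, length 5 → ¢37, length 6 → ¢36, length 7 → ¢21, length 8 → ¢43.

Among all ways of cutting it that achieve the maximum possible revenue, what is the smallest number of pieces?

4

Build r[k] bottom-up: r[k] = max over allowed piece i of (p[i] + r[k−i]).
r[1] = 3
r[2] = max(3+3, 14+0) = 14
r[3] = max(3+14, 14+3, 17+0) = 17
r[4] = max(3+17, 14+14, 17+3, 27+0) = 28
r[5] = max(3+28, 14+17, 17+14, 27+3, 37+0) = 37
r[6] = max(3+37, 14+28, 17+17, 27+14, 37+3, 36+0) = 42
r[7] = max(3+42, 14+37, 17+28, …, 36+3, 21+0) = 51
r[8] = max(3+51, 14+42, 17+37, …, 21+3, 43+0) = 56
Maximum revenue is ¢56.
Now minimize piece count subject to staying optimal: for each k, pieces[k] = 1 + min over i with p[i]+r[k−i]=r[k] of pieces[k−i].
pieces[5] = 1
pieces[6] = 3
pieces[7] = 2
pieces[8] = 4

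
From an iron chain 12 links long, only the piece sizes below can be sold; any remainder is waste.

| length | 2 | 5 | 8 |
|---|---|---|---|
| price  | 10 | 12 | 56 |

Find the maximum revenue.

Let best[k] be the best obtainable value from length k. For each k, try every first piece i and keep the best of price[i] + best[k−i].
best[1] = 0
best[2] = 10
best[3] = 10
best[4] = 20  (first piece 2, then best[2]=10)
best[5] = 20
best[6] = 30  (first piece 2, then best[4]=20)
best[7] = 30
best[8] = 56
best[9] = 56
best[10] = 66  (first piece 2, then best[8]=56)
best[11] = 66
best[12] = 76  (first piece 2, then best[10]=66)
One optimal cutting: 8 + 2 + 2 → $76.

76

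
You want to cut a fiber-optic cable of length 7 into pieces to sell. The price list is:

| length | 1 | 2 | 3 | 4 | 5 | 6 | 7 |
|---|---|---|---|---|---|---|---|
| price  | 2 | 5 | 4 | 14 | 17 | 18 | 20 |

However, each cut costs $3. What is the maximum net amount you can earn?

Build r[k] bottom-up: r[k] = max over allowed piece i of (p[i] + r[k−i]) − 3 per cut.
r[1] = 2
r[2] = max(2+2-3, 5+0) = 5
r[3] = max(2+5-3, 5+2-3, 4+0) = 4
r[4] = max(2+4-3, 5+5-3, 4+2-3, 14+0) = 14
r[5] = max(2+14-3, 5+4-3, 4+5-3, 14+2-3, 17+0) = 17
r[6] = max(2+17-3, 5+14-3, 4+4-3, 14+5-3, 17+2-3, 18+0) = 18
r[7] = max(2+18-3, 5+17-3, 4+14-3, …, 18+2-3, 20+0) = 20
Best is to make no cuts and sell whole for $20.

20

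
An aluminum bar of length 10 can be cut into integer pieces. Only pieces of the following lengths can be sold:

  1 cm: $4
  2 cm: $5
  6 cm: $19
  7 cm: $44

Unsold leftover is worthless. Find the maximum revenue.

Build best[k] bottom-up: best[k] = max over allowed piece i of (p[i] + best[k−i]).
best[1] = 4
best[2] = max(4+4, 5+0) = 8
best[3] = max(4+8, 5+4) = 12
best[4] = max(4+12, 5+8) = 16
best[5] = max(4+16, 5+12) = 20
best[6] = max(4+20, 5+16, 19+0) = 24
best[7] = max(4+24, 5+20, 19+4, 44+0) = 44
best[8] = max(4+44, 5+24, 19+8, 44+4) = 48
best[9] = max(4+48, 5+44, 19+12, 44+8) = 52
best[10] = max(4+52, 5+48, 19+16, 44+12) = 56
One optimal cutting: 7 + 1 + 1 + 1 → $56.

56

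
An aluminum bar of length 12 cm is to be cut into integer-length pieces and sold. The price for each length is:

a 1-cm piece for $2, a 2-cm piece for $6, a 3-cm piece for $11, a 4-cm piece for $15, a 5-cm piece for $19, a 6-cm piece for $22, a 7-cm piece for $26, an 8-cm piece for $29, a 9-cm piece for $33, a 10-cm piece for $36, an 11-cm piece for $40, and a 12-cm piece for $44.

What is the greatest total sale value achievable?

Build best[k] bottom-up: best[k] = max over allowed piece i of (p[i] + best[k−i]).
best[1] = 2
best[2] = max(2+2, 6+0) = 6
best[3] = max(2+6, 6+2, 11+0) = 11
best[4] = max(2+11, 6+6, 11+2, 15+0) = 15
best[5] = max(2+15, 6+11, 11+6, 15+2, 19+0) = 19
best[6] = max(2+19, 6+15, 11+11, 15+6, 19+2, 22+0) = 22
best[7] = max(2+22, 6+19, 11+15, …, 22+2, 26+0) = 26
best[8] = max(2+26, 6+22, 11+19, …, 26+2, 29+0) = 30
best[9] = max(2+30, 6+26, 11+22, …, 29+2, 33+0) = 34
best[10] = max(2+34, 6+30, 11+26, …, 33+2, 36+0) = 38
best[11] = max(2+38, 6+34, 11+30, …, 36+2, 40+0) = 41
best[12] = max(2+41, 6+38, 11+34, …, 40+2, 44+0) = 45
One optimal cutting: 5 + 4 + 3 → $19 + $15 + $11 = $45.

45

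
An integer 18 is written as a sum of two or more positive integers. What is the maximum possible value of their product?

Fill g[k] for k=2..18: at each k try every first piece i and multiply by the better of (k−i) uncut or g[k−i].
Small cases: g[2]=1, g[3]=2, g[4]=4, g[5]=6, g[6]=9, g[7]=12, g[8]=18, g[9]=27, g[10]=36.
g[11] = max(1×36, 2×27, 3×18, …, 9×2, 10×1) = 54
g[12] = max(1×54, 2×36, 3×27, …, 10×2, 11×1) = 81
g[13] = max(1×81, 2×54, 3×36, …, 11×2, 12×1) = 108
g[14] = max(1×108, 2×81, 3×54, …, 12×2, 13×1) = 162
g[15] = max(1×162, 2×108, 3×81, …, 13×2, 14×1) = 243
g[16] = max(1×243, 2×162, 3×108, …, 14×2, 15×1) = 324
g[17] = max(1×324, 2×243, 3×162, …, 15×2, 16×1) = 486
g[18] = max(1×486, 2×324, 3×243, …, 16×2, 17×1) = 729
One optimal split: 3 + 3 + 3 + 3 + 3 + 3; product 3×3×3×3×3×3 = 729.

729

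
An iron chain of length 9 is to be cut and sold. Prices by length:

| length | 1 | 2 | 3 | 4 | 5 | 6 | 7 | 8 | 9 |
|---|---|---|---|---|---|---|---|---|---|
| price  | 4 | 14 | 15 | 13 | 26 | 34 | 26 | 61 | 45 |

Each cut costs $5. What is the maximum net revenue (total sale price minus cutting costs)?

60

Let net[k] be the best obtainable value from length k. For each k, try every first piece i and keep the best of price[i] + net[k−i] minus the 5 cut fee when i<k.
net[1] = 4
net[2] = max(4+4-5, 14+0) = 14
net[3] = max(4+14-5, 14+4-5, 15+0) = 15
net[4] = max(4+15-5, 14+14-5, 15+4-5, 13+0) = 23
net[5] = max(4+23-5, 14+15-5, 15+14-5, 13+4-5, 26+0) = 26
net[6] = max(4+26-5, 14+23-5, 15+15-5, 13+14-5, 26+4-5, 34+0) = 34
net[7] = max(4+34-5, 14+26-5, 15+23-5, …, 34+4-5, 26+0) = 35
net[8] = max(4+35-5, 14+34-5, 15+26-5, …, 26+4-5, 61+0) = 61
net[9] = max(4+61-5, 14+35-5, 15+34-5, …, 61+4-5, 45+0) = 60
One optimal plan: pieces 8 + 1 (1 cut) → $65 − $5 = $60.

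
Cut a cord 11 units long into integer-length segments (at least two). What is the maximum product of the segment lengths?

54

Define P[k] = max over 1≤i<k of i · max(k−i, P[k−i]); the inner max lets the remainder stay uncut if that's better.
Small cases: P[2]=1, P[3]=2, P[4]=4.
P[5] = max(1·4, 2·3, 3·2, 4·1) = 6
P[6] = max(1·6, 2·4, 3·3, 4·2, 5·1) = 9
P[7] = max(1·9, 2·6, 3·4, 4·3, 5·2, 6·1) = 12
P[8] = max(1·12, 2·9, 3·6, …, 6·2, 7·1) = 18
P[9] = max(1·18, 2·12, 3·9, …, 7·2, 8·1) = 27
P[10] = max(1·27, 2·18, 3·12, …, 8·2, 9·1) = 36
P[11] = max(1·36, 2·27, 3·18, …, 9·2, 10·1) = 54
One optimal split: 3 + 3 + 3 + 2; product 3·3·3·2 = 54.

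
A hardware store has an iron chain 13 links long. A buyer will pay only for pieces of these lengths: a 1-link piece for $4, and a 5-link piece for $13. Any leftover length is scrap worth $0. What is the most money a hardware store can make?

52

Build f[k] bottom-up: f[k] = max over allowed piece i of (p[i] + f[k−i]).
f[1] = 4
f[2] = 8  (first piece 1, then f[1]=4)
f[3] = 12  (first piece 1, then f[2]=8)
f[4] = 16  (first piece 1, then f[3]=12)
f[5] = max(4+16, 13+0) = 20
f[6] = max(4+20, 13+4) = 24
f[7] = max(4+24, 13+8) = 28
f[8] = max(4+28, 13+12) = 32
f[9] = max(4+32, 13+16) = 36
f[10] = max(4+36, 13+20) = 40
f[11] = max(4+40, 13+24) = 44
f[12] = max(4+44, 13+28) = 48
f[13] = max(4+48, 13+32) = 52
One optimal cutting: 1 + 1 + 1 + 1 + 1 + 1 + 1 + 1 + 1 + 1 + 1 + 1 + 1 → $52.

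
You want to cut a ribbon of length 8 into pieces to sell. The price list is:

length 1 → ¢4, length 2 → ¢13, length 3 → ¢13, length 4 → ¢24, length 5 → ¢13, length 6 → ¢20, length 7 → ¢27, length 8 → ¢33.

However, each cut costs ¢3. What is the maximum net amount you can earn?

45

Let r[k] be the best obtainable value from length k. For each k, try every first piece i and keep the best of price[i] + r[k−i] minus the 3 cut fee when i<k.
r[1] = 4
r[2] = 13
r[3] = 14  (first piece 1, then r[2]=13)
r[4] = 24
r[5] = 25  (first piece 1, then r[4]=24)
r[6] = 34  (first piece 2, then r[4]=24)
r[7] = 35  (first piece 1, then r[6]=34)
r[8] = 45  (first piece 4, then r[4]=24)
One optimal plan: pieces 4 + 4 (1 cut) → ¢48 − ¢3 = ¢45.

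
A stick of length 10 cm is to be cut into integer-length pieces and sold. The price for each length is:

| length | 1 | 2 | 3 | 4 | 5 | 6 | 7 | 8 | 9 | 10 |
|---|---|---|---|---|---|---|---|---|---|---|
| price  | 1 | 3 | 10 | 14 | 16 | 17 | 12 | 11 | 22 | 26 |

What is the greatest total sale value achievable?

34

Consider every possible first cut. R[k] is the best of p[i]+R[k−i] over all sellable i≤k.
R[1] = 1
R[2] = max(1+1, 3+0) = 3
R[3] = max(1+3, 3+1, 10+0) = 10
R[4] = max(1+10, 3+3, 10+1, 14+0) = 14
R[5] = max(1+14, 3+10, 10+3, 14+1, 16+0) = 16
R[6] = max(1+16, 3+14, 10+10, 14+3, 16+1, 17+0) = 20
R[7] = max(1+20, 3+16, 10+14, …, 17+1, 12+0) = 24
R[8] = max(1+24, 3+20, 10+16, …, 12+1, 11+0) = 28
R[9] = max(1+28, 3+24, 10+20, …, 11+1, 22+0) = 30
R[10] = max(1+30, 3+28, 10+24, …, 22+1, 26+0) = 34
One optimal cutting: 4 + 3 + 3 → $14 + $10 + $10 = $34.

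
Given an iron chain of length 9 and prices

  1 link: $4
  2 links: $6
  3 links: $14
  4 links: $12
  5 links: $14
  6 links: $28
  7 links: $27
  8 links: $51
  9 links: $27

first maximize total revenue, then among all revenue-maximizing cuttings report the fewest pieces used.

2

Let r[k] be the best obtainable value from length k. For each k, try every first piece i and keep the best of price[i] + r[k−i].
r[1] = 4
r[2] = max(4+4, 6+0) = 8
r[3] = max(4+8, 6+4, 14+0) = 14
r[4] = max(4+14, 6+8, 14+4, 12+0) = 18
r[5] = max(4+18, 6+14, 14+8, 12+4, 14+0) = 22
r[6] = max(4+22, 6+18, 14+14, 12+8, 14+4, 28+0) = 28
r[7] = max(4+28, 6+22, 14+18, …, 28+4, 27+0) = 32
r[8] = max(4+32, 6+28, 14+22, …, 27+4, 51+0) = 51
r[9] = max(4+51, 6+32, 14+28, …, 51+4, 27+0) = 55
Maximum revenue is $55.
Now minimize piece count subject to staying optimal: for each k, pieces[k] = 1 + min over i with p[i]+r[k−i]=r[k] of pieces[k−i].
pieces[6] = 1
pieces[7] = 2
pieces[8] = 1
pieces[9] = 2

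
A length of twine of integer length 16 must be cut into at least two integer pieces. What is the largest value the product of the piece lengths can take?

324

Define f[k] = max over 1≤i<k of i · max(k−i, f[k−i]); the inner max lets the remainder stay uncut if that's better.
f[2] = 1·max(1,0) = 1·1 = 1
f[3] = max(1·2, 2·1) = 2
f[4] = max(1·3, 2·2, 3·1) = 4
f[5] = max(1·4, 2·3, 3·2, 4·1) = 6
f[6] = max(1·6, 2·4, 3·3, 4·2, 5·1) = 9
f[7] = max(1·9, 2·6, 3·4, 4·3, 5·2, 6·1) = 12
f[8] = max(1·12, 2·9, 3·6, …, 6·2, 7·1) = 18
f[9] = max(1·18, 2·12, 3·9, …, 7·2, 8·1) = 27
f[10] = max(1·27, 2·18, 3·12, …, 8·2, 9·1) = 36
f[11] = max(1·36, 2·27, 3·18, …, 9·2, 10·1) = 54
f[12] = max(1·54, 2·36, 3·27, …, 10·2, 11·1) = 81
f[13] = max(1·81, 2·54, 3·36, …, 11·2, 12·1) = 108
f[14] = max(1·108, 2·81, 3·54, …, 12·2, 13·1) = 162
f[15] = max(1·162, 2·108, 3·81, …, 13·2, 14·1) = 243
f[16] = max(1·243, 2·162, 3·108, …, 14·2, 15·1) = 324
One optimal split: 3 + 3 + 3 + 3 + 2 + 2; product 3·3·3·3·2·2 = 324.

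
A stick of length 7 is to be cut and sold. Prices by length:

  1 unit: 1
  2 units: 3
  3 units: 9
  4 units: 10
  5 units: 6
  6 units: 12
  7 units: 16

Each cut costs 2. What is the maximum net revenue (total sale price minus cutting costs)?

Let net[k] be the best obtainable value from length k. For each k, try every first piece i and keep the best of price[i] + net[k−i] minus the 2 cut fee when i<k.
net[1] = 1
net[2] = max(1+1-2, 3+0) = 3
net[3] = max(1+3-2, 3+1-2, 9+0) = 9
net[4] = max(1+9-2, 3+3-2, 9+1-2, 10+0) = 10
net[5] = max(1+10-2, 3+9-2, 9+3-2, 10+1-2, 6+0) = 10
net[6] = max(1+10-2, 3+10-2, 9+9-2, 10+3-2, 6+1-2, 12+0) = 16
net[7] = max(1+16-2, 3+10-2, 9+10-2, …, 12+1-2, 16+0) = 17
One optimal plan: pieces 4 + 3 (1 cut) → 19 − 2 = 17.

17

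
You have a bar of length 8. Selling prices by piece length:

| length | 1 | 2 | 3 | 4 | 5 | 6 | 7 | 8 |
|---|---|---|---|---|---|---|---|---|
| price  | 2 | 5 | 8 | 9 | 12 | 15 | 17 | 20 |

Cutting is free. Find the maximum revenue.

Build R[k] bottom-up: R[k] = max over allowed piece i of (p[i] + R[k−i]).
R[1] = 2
R[2] = 5
R[3] = 8
R[4] = 10  (first piece 1, then R[3]=8)
R[5] = 13  (first piece 2, then R[3]=8)
R[6] = 16  (first piece 3, then R[3]=8)
R[7] = 18  (first piece 1, then R[6]=16)
R[8] = 21  (first piece 2, then R[6]=16)
One optimal cutting: 3 + 3 + 2 → €8 + €8 + €5 = €21.

21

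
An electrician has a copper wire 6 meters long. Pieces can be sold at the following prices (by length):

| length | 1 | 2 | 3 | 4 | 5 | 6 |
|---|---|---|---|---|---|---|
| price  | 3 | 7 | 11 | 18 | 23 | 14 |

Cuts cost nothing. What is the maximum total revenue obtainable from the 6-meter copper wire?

Let R[k] be the best obtainable value from length k. For each k, try every first piece i and keep the best of price[i] + R[k−i].
R[1] = 3
R[2] = max(3+3, 7+0) = 7
R[3] = max(3+7, 7+3, 11+0) = 11
R[4] = max(3+11, 7+7, 11+3, 18+0) = 18
R[5] = max(3+18, 7+11, 11+7, 18+3, 23+0) = 23
R[6] = max(3+23, 7+18, 11+11, 18+7, 23+3, 14+0) = 26
One optimal cutting: 5 + 1 → €23 + €3 = €26.

26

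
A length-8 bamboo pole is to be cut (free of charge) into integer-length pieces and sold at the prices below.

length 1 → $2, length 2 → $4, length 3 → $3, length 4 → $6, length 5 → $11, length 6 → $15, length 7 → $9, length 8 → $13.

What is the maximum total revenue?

19

Let r[k] be the best obtainable value from length k. For each k, try every first piece i and keep the best of price[i] + r[k−i].
r[1] = 2
r[2] = 4  (first piece 1, then r[1]=2)
r[3] = 6  (first piece 1, then r[2]=4)
r[4] = 8  (first piece 1, then r[3]=6)
r[5] = 11
r[6] = 15
r[7] = 17  (first piece 1, then r[6]=15)
r[8] = 19  (first piece 1, then r[7]=17)
One optimal cutting: 6 + 1 + 1 → $15 + $2 + $2 = $19.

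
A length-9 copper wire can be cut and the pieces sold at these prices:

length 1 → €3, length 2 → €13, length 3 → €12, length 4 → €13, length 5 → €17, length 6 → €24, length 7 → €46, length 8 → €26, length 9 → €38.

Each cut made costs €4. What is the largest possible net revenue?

55

Build r[k] bottom-up: r[k] = max over allowed piece i of (p[i] + r[k−i]) − 4 per cut.
r[1] = 3
r[2] = max(3+3-4, 13+0) = 13
r[3] = max(3+13-4, 13+3-4, 12+0) = 12
r[4] = max(3+12-4, 13+13-4, 12+3-4, 13+0) = 22
r[5] = max(3+22-4, 13+12-4, 12+13-4, 13+3-4, 17+0) = 21
r[6] = max(3+21-4, 13+22-4, 12+12-4, 13+13-4, 17+3-4, 24+0) = 31
r[7] = max(3+31-4, 13+21-4, 12+22-4, …, 24+3-4, 46+0) = 46
r[8] = max(3+46-4, 13+31-4, 12+21-4, …, 46+3-4, 26+0) = 45
r[9] = max(3+45-4, 13+46-4, 12+31-4, …, 26+3-4, 38+0) = 55
One optimal plan: pieces 7 + 2 (1 cut) → €59 − €4 = €55.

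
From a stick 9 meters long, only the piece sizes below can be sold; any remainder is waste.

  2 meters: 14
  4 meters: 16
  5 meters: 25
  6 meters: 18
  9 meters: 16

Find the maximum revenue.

56

Consider every possible first cut. r[k] is the best of p[i]+r[k−i] over all sellable i≤k.
r[1] = 0
r[2] = 14
r[3] = 14
r[4] = max(14+14, 16+0) = 28
r[5] = max(14+14, 16+0, 25+0) = 28
r[6] = max(14+28, 16+14, 25+0, 18+0) = 42
r[7] = max(14+28, 16+14, 25+14, 18+0) = 42
r[8] = max(14+42, 16+28, 25+14, 18+14) = 56
r[9] = max(14+42, 16+28, 25+28, 18+14, 16+0) = 56
One optimal cutting: pieces 2 + 2 + 2 + 2 with 1 meter of scrap → 56.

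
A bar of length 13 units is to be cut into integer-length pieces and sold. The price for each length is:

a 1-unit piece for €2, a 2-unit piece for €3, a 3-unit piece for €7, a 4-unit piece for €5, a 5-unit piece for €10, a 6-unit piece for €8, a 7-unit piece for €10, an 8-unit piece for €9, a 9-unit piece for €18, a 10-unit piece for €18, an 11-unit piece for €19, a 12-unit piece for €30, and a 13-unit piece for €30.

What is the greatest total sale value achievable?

Build best[k] bottom-up: best[k] = max over allowed piece i of (p[i] + best[k−i]).
best[1] = 2
best[2] = max(2+2, 3+0) = 4
best[3] = max(2+4, 3+2, 7+0) = 7
best[4] = max(2+7, 3+4, 7+2, 5+0) = 9
best[5] = max(2+9, 3+7, 7+4, 5+2, 10+0) = 11
best[6] = max(2+11, 3+9, 7+7, 5+4, 10+2, 8+0) = 14
best[7] = max(2+14, 3+11, 7+9, …, 8+2, 10+0) = 16
best[8] = max(2+16, 3+14, 7+11, …, 10+2, 9+0) = 18
best[9] = max(2+18, 3+16, 7+14, …, 9+2, 18+0) = 21
best[10] = max(2+21, 3+18, 7+16, …, 18+2, 18+0) = 23
best[11] = max(2+23, 3+21, 7+18, …, 18+2, 19+0) = 25
best[12] = max(2+25, 3+23, 7+21, …, 19+2, 30+0) = 30
best[13] = max(2+30, 3+25, 7+23, …, 30+2, 30+0) = 32
One optimal cutting: 12 + 1 → €30 + €2 = €32.

32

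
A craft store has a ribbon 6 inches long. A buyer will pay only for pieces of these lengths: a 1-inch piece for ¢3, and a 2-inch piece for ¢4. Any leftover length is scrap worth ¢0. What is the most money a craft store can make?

18

Build best[k] bottom-up: best[k] = max over allowed piece i of (p[i] + best[k−i]).
best[1] = 3
best[2] = 6  (first piece 1, then best[1]=3)
best[3] = 9  (first piece 1, then best[2]=6)
best[4] = 12  (first piece 1, then best[3]=9)
best[5] = 15  (first piece 1, then best[4]=12)
best[6] = 18  (first piece 1, then best[5]=15)
One optimal cutting: 1 + 1 + 1 + 1 + 1 + 1 → ¢18.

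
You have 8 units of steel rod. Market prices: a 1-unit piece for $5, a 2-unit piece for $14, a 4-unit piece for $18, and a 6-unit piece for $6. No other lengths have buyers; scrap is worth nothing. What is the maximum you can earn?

Build f[k] bottom-up: f[k] = max over allowed piece i of (p[i] + f[k−i]).
f[1] = 5
f[2] = max(5+5, 14+0) = 14
f[3] = max(5+14, 14+5) = 19
f[4] = max(5+19, 14+14, 18+0) = 28
f[5] = max(5+28, 14+19, 18+5) = 33
f[6] = max(5+33, 14+28, 18+14, 6+0) = 42
f[7] = max(5+42, 14+33, 18+19, 6+5) = 47
f[8] = max(5+47, 14+42, 18+28, 6+14) = 56
One optimal cutting: 2 + 2 + 2 + 2 → $56.

56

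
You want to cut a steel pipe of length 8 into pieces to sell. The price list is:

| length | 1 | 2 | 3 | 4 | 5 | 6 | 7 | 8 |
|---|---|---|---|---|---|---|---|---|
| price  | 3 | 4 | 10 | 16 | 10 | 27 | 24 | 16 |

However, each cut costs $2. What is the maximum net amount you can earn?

30

Let net[k] be the best obtainable value from length k. For each k, try every first piece i and keep the best of price[i] + net[k−i] minus the 2 cut fee when i<k.
net[1] = 3
net[2] = max(3+3-2, 4+0) = 4
net[3] = max(3+4-2, 4+3-2, 10+0) = 10
net[4] = max(3+10-2, 4+4-2, 10+3-2, 16+0) = 16
net[5] = max(3+16-2, 4+10-2, 10+4-2, 16+3-2, 10+0) = 17
net[6] = max(3+17-2, 4+16-2, 10+10-2, 16+4-2, 10+3-2, 27+0) = 27
net[7] = max(3+27-2, 4+17-2, 10+16-2, …, 27+3-2, 24+0) = 28
net[8] = max(3+28-2, 4+27-2, 10+17-2, …, 24+3-2, 16+0) = 30
One optimal plan: pieces 4 + 4 (1 cut) → $32 − $2 = $30.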